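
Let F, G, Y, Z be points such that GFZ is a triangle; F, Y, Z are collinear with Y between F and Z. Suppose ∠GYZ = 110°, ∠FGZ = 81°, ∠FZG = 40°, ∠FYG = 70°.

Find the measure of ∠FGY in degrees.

1. ∠GFZ = 59°  [△GFZ]
2. ∠GFY = 59°  [Y on ray FZ]
3. ∠FGY = 51°  [△GFY]

∠FGY = 51°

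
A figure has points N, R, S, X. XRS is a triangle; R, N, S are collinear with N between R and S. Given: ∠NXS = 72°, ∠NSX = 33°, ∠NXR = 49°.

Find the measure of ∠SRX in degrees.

1. ∠SNX = 75°  [△XNS]
2. ∠RNX = 105°  [linear pair at N on RS]
3. ∠NRX = 26°  [△XRN]
4. ∠SRX = 26°  [N on ray RS]

∠SRX = 26°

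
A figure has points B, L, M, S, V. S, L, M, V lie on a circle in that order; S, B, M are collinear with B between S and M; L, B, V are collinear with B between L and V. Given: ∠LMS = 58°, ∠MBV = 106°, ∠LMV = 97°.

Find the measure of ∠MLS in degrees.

∠MLS = 87°

1. ∠LVS = 58°  [same arc SL]
2. ∠LBS = 106°  [vertical angles at B]
3. ∠LSV = 83°  [cyclic SLMV, opposite ∠S+∠M]
4. ∠SLV = 39°  [△SLV]
5. ∠LSM = 35°  [△SBL]
6. ∠MLS = 87°  [△SLM]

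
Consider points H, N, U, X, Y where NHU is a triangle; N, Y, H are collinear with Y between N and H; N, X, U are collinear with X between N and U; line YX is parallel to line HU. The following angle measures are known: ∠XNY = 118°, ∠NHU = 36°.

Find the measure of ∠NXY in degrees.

1. ∠HNU = 118°  [Y on NH, X on NU]
2. ∠HUN = 26°  [△NHU]
3. ∠NXY = 26°  [YX∥HU, corresponding at X]

∠NXY = 26°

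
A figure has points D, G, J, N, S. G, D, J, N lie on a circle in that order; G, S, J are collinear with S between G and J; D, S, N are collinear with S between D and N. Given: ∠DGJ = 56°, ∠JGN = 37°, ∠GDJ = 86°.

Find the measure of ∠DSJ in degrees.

1. ∠DJG = 38°  [△GDJ]
2. ∠JDN = 37°  [same arc JN]
3. ∠DSJ = 105°  [△DSJ]

∠DSJ = 105°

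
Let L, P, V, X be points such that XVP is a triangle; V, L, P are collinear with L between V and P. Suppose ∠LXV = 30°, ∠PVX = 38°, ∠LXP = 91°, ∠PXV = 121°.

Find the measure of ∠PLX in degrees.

1. ∠VPX = 21°  [△XVP]
2. ∠LPX = 21°  [L on ray PV]
3. ∠PLX = 68°  [△XLP]

∠PLX = 68°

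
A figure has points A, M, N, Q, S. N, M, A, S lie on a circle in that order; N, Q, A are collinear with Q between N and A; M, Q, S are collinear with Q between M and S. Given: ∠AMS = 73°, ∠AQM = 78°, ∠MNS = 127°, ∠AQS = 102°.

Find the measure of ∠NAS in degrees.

1. ∠MAS = 53°  [cyclic NMAS, opposite ∠N+∠A]
2. ∠ASM = 54°  [△MAS]
3. ∠NAS = 24°  [△AQS]

∠NAS = 24°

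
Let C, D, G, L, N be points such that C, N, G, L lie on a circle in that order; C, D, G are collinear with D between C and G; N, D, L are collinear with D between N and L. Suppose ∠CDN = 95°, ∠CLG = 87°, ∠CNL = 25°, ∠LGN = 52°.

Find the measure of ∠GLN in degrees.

1. ∠GDL = 95°  [vertical angles at D]
2. ∠CGL = 25°  [same arc CL]
3. ∠GLN = 60°  [△GDL]

∠GLN = 60°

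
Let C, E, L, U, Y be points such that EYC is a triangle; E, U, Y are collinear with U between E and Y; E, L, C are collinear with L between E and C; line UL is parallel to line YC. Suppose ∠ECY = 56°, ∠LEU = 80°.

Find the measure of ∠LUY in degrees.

1. ∠ELU = 56°  [UL∥YC, corresponding at L]
2. ∠EUL = 44°  [△EUL]
3. ∠LUY = 136°  [linear pair at U on EY]

∠LUY = 136°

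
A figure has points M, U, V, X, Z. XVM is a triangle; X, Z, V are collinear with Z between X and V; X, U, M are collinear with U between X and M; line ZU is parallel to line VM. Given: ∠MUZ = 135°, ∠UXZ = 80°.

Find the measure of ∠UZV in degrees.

∠UZV = 125°

1. ∠XUZ = 45°  [linear pair at U on XM]
2. ∠UZX = 55°  [△XZU]
3. ∠UZV = 125°  [linear pair at Z on XV]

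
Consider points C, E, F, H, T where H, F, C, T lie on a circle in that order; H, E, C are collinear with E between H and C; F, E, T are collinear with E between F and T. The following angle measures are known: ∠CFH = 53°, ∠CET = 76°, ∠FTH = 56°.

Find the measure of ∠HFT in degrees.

∠HFT = 33°

1. ∠CTH = 127°  [cyclic HFCT, opposite ∠F+∠T]
2. ∠HET = 104°  [linear pair at E on HC]
3. ∠CHT = 20°  [△HET]
4. ∠HCT = 33°  [△HCT]
5. ∠HFT = 33°  [same arc HT]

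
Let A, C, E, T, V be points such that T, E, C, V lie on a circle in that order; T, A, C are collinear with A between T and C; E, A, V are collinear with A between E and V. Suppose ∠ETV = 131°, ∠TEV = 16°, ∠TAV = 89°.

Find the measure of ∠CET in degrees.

1. ∠EVT = 33°  [△TEV]
2. ∠TCV = 16°  [same arc TV]
3. ∠CTV = 58°  [△TAV]
4. ∠CVT = 106°  [△TCV]
5. ∠CET = 74°  [cyclic TECV, opposite ∠E+∠V]

∠CET = 74°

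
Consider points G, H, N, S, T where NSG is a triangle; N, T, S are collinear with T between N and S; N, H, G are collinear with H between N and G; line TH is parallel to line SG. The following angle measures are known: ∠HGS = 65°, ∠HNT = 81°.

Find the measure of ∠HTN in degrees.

1. ∠NGS = 65°  [H on ray GN]
2. ∠GNS = 81°  [T on NS, H on NG]
3. ∠GSN = 34°  [△NSG]
4. ∠HTN = 34°  [TH∥SG, corresponding at T]

∠HTN = 34°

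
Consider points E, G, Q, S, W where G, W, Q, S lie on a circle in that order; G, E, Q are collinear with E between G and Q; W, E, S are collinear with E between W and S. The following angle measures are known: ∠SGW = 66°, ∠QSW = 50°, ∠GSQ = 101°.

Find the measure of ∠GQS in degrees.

∠GQS = 63°

1. ∠SQW = 114°  [cyclic GWQS, opposite ∠G+∠Q]
2. ∠QWS = 16°  [△WQS]
3. ∠QGS = 16°  [same arc QS]
4. ∠GQS = 63°  [△GQS]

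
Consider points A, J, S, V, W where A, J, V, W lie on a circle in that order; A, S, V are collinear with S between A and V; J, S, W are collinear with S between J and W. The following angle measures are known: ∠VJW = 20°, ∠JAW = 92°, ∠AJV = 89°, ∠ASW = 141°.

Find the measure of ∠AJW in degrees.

∠AJW = 69°

1. ∠VAW = 20°  [same arc VW]
2. ∠AWJ = 19°  [△ASW]
3. ∠AJW = 69°  [△AJW]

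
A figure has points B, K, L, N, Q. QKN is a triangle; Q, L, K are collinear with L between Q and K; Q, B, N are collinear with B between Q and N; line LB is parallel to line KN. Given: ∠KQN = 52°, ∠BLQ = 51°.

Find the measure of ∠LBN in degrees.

1. ∠BQL = 52°  [L on QK, B on QN]
2. ∠LBQ = 77°  [△QLB]
3. ∠LBN = 103°  [linear pair at B on QN]

∠LBN = 103°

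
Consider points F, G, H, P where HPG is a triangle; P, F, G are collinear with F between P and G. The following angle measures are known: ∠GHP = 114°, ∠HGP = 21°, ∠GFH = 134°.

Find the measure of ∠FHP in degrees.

1. ∠GPH = 45°  [△HPG]
2. ∠HFP = 46°  [linear pair at F on PG]
3. ∠FPH = 45°  [F on ray PG]
4. ∠FHP = 89°  [△HPF]

∠FHP = 89°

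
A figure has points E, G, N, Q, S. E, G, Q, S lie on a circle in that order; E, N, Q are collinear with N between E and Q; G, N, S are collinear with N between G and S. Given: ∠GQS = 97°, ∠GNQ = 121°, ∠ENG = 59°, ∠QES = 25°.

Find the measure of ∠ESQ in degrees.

∠ESQ = 92°

1. ∠GES = 83°  [cyclic EGQS, opposite ∠E+∠Q]
2. ∠ENS = 121°  [vertical angles at N]
3. ∠ESG = 34°  [△ENS]
4. ∠EGS = 63°  [△EGS]
5. ∠EQS = 63°  [same arc ES]
6. ∠ESQ = 92°  [△EQS]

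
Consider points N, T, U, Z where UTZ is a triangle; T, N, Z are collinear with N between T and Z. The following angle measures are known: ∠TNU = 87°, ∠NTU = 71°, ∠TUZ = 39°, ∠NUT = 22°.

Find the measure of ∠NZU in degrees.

1. ∠UTZ = 71°  [N on ray TZ]
2. ∠TZU = 70°  [△UTZ]
3. ∠NZU = 70°  [N on ray ZT]

∠NZU = 70°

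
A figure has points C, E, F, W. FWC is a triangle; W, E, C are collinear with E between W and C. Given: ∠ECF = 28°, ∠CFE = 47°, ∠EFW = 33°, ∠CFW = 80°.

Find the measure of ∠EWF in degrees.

1. ∠FCW = 28°  [E on ray CW]
2. ∠CWF = 72°  [△FWC]
3. ∠EWF = 72°  [E on ray WC]

∠EWF = 72°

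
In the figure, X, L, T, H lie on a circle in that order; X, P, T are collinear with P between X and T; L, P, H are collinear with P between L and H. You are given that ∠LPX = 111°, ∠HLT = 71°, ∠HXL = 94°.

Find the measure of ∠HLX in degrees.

1. ∠HPT = 111°  [vertical angles at P]
2. ∠HXT = 71°  [same arc TH]
3. ∠HPX = 69°  [linear pair at P on XT]
4. ∠LHX = 40°  [△XPH]
5. ∠HLX = 46°  [△XLH]

∠HLX = 46°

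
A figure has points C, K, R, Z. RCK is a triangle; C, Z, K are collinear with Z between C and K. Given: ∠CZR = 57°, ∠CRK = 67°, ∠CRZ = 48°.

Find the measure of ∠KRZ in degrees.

∠KRZ = 19°

1. ∠RCZ = 75°  [△RCZ]
2. ∠KZR = 123°  [linear pair at Z on CK]
3. ∠KCR = 75°  [Z on ray CK]
4. ∠CKR = 38°  [△RCK]
5. ∠RKZ = 38°  [Z on ray KC]
6. ∠KRZ = 19°  [△RZK]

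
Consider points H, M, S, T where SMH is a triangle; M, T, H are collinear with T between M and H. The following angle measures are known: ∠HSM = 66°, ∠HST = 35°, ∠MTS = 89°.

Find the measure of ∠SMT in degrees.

∠SMT = 60°

1. ∠HTS = 91°  [linear pair at T on MH]
2. ∠SHT = 54°  [△STH]
3. ∠MHS = 54°  [T on ray HM]
4. ∠HMS = 60°  [△SMH]
5. ∠SMT = 60°  [T on ray MH]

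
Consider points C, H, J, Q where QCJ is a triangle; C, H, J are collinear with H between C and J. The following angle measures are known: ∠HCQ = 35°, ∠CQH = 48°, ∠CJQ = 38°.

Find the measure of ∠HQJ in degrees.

∠HQJ = 59°

1. ∠CHQ = 97°  [△QCH]
2. ∠HJQ = 38°  [H on ray JC]
3. ∠JHQ = 83°  [linear pair at H on CJ]
4. ∠HQJ = 59°  [△QHJ]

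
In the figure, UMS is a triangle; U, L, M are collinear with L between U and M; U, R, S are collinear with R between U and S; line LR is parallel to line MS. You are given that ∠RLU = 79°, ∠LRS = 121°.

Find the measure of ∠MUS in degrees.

1. ∠LRU = 59°  [linear pair at R on US]
2. ∠LUR = 42°  [△ULR]
3. ∠MUS = 42°  [L on UM, R on US]

∠MUS = 42°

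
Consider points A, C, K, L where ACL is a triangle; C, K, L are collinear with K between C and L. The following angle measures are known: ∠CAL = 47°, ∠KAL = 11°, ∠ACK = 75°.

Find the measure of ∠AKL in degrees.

∠AKL = 111°

1. ∠ACL = 75°  [K on ray CL]
2. ∠ALC = 58°  [△ACL]
3. ∠ALK = 58°  [K on ray LC]
4. ∠AKL = 111°  [△AKL]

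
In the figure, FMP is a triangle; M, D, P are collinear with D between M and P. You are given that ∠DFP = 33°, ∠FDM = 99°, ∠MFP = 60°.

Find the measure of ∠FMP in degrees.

1. ∠FDP = 81°  [linear pair at D on MP]
2. ∠DPF = 66°  [△FDP]
3. ∠FPM = 66°  [D on ray PM]
4. ∠FMP = 54°  [△FMP]

∠FMP = 54°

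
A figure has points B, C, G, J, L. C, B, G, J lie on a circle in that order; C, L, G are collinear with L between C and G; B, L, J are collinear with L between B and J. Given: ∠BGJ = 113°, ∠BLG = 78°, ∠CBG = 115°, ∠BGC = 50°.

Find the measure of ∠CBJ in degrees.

1. ∠BCJ = 67°  [cyclic CBGJ, opposite ∠C+∠G]
2. ∠BJC = 50°  [same arc CB]
3. ∠CBJ = 63°  [△CBJ]

∠CBJ = 63°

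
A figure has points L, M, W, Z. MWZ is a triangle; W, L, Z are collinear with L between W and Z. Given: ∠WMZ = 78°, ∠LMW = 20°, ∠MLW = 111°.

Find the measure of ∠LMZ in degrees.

1. ∠LWM = 49°  [△MWL]
2. ∠MLZ = 69°  [linear pair at L on WZ]
3. ∠MWZ = 49°  [L on ray WZ]
4. ∠MZW = 53°  [△MWZ]
5. ∠LZM = 53°  [L on ray ZW]
6. ∠LMZ = 58°  [△MLZ]

∠LMZ = 58°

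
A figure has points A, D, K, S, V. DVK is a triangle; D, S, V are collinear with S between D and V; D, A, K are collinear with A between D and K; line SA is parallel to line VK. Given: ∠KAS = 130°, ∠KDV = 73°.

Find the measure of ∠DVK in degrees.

∠DVK = 57°

1. ∠DAS = 50°  [linear pair at A on DK]
2. ∠ADS = 73°  [S on DV, A on DK]
3. ∠ASD = 57°  [△DSA]
4. ∠DVK = 57°  [SA∥VK, corresponding at S]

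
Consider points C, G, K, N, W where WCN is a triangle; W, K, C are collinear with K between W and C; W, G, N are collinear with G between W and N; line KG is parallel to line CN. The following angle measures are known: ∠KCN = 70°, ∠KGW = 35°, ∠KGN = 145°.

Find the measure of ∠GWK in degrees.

1. ∠NCW = 70°  [K on ray CW]
2. ∠CNW = 35°  [KG∥CN, corresponding at G]
3. ∠CWN = 75°  [△WCN]
4. ∠GWK = 75°  [K on WC, G on WN]

∠GWK = 75°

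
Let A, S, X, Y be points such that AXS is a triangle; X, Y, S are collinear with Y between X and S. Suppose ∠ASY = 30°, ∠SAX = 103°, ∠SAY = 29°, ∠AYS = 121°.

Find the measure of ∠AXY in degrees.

1. ∠ASX = 30°  [Y on ray SX]
2. ∠AXS = 47°  [△AXS]
3. ∠AXY = 47°  [Y on ray XS]

∠AXY = 47°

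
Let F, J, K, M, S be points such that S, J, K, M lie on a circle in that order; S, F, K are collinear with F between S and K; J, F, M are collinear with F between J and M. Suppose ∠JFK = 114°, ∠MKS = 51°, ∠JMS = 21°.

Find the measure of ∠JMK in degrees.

1. ∠MFS = 114°  [vertical angles at F]
2. ∠KFM = 66°  [linear pair at F on SK]
3. ∠JMK = 63°  [△KFM]

∠JMK = 63°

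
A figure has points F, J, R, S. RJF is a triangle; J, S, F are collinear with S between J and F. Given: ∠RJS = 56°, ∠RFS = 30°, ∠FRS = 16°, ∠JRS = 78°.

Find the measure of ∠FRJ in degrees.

1. ∠FJR = 56°  [S on ray JF]
2. ∠JFR = 30°  [S on ray FJ]
3. ∠FRJ = 94°  [△RJF]

∠FRJ = 94°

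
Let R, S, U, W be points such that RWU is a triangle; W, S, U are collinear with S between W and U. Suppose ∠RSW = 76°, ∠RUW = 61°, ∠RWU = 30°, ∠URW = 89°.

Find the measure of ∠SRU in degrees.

1. ∠RSU = 104°  [linear pair at S on WU]
2. ∠RUS = 61°  [S on ray UW]
3. ∠SRU = 15°  [△RSU]

∠SRU = 15°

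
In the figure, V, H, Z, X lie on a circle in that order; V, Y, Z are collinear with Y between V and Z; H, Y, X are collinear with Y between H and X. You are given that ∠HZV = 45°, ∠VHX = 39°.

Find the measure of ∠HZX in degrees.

∠HZX = 84°

1. ∠HXV = 45°  [same arc VH]
2. ∠HVX = 96°  [△VHX]
3. ∠HZX = 84°  [cyclic VHZX, opposite ∠V+∠Z]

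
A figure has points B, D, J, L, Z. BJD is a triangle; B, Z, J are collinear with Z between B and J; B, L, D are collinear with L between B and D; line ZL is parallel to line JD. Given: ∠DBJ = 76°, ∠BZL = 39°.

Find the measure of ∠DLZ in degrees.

1. ∠LBZ = 76°  [Z on BJ, L on BD]
2. ∠BLZ = 65°  [△BZL]
3. ∠DLZ = 115°  [linear pair at L on BD]

∠DLZ = 115°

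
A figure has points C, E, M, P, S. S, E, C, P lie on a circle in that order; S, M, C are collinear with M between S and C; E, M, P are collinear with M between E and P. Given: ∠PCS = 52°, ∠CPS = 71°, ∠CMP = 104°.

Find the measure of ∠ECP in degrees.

∠ECP = 99°

1. ∠CSP = 57°  [△SCP]
2. ∠CPE = 24°  [△CMP]
3. ∠CEP = 57°  [same arc CP]
4. ∠ECP = 99°  [△ECP]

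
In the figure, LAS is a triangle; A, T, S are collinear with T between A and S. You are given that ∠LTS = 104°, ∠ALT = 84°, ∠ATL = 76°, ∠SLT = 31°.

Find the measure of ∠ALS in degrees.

1. ∠LST = 45°  [△LTS]
2. ∠LAT = 20°  [△LAT]
3. ∠ASL = 45°  [T on ray SA]
4. ∠LAS = 20°  [T on ray AS]
5. ∠ALS = 115°  [△LAS]

∠ALS = 115°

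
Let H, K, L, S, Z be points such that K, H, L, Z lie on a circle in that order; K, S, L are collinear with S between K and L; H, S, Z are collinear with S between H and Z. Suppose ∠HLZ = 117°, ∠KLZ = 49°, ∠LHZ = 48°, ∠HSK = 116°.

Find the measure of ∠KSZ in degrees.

∠KSZ = 64°

1. ∠HZL = 15°  [△HLZ]
2. ∠LSZ = 116°  [△LSZ]
3. ∠KSZ = 64°  [linear pair at S on KL]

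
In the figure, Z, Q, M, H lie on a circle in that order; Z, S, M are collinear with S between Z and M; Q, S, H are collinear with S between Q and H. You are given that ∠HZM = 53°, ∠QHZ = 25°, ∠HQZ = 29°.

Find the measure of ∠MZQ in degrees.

1. ∠HSZ = 102°  [△ZSH]
2. ∠HMZ = 29°  [same arc ZH]
3. ∠HSM = 78°  [linear pair at S on ZM]
4. ∠MHQ = 73°  [△MSH]
5. ∠MZQ = 73°  [same arc QM]

∠MZQ = 73°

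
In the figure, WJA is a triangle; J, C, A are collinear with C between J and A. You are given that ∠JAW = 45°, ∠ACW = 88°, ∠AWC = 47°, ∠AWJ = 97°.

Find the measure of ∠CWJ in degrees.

∠CWJ = 50°

1. ∠AJW = 38°  [△WJA]
2. ∠JCW = 92°  [linear pair at C on JA]
3. ∠CJW = 38°  [C on ray JA]
4. ∠CWJ = 50°  [△WJC]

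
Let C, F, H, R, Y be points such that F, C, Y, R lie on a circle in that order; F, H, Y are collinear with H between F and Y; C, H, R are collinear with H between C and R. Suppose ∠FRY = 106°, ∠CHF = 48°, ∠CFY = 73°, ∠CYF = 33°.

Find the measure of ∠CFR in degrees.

∠CFR = 88°

1. ∠FCR = 59°  [△FHC]
2. ∠CRF = 33°  [same arc FC]
3. ∠CFR = 88°  [△FCR]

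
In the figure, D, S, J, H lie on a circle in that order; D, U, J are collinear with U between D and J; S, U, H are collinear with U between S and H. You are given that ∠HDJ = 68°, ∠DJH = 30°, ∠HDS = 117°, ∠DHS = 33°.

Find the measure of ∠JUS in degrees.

∠JUS = 79°

1. ∠HSJ = 68°  [same arc JH]
2. ∠DJS = 33°  [same arc DS]
3. ∠JUS = 79°  [△SUJ]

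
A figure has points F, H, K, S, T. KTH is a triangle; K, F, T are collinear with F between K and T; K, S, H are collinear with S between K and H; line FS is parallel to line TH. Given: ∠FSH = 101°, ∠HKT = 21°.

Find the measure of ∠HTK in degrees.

∠HTK = 80°

1. ∠FSK = 79°  [linear pair at S on KH]
2. ∠FKS = 21°  [F on KT, S on KH]
3. ∠KFS = 80°  [△KFS]
4. ∠HTK = 80°  [FS∥TH, corresponding at F]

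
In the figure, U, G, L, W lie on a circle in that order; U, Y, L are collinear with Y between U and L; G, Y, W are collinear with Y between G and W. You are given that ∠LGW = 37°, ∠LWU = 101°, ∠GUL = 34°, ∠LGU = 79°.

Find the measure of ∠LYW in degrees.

∠LYW = 104°

1. ∠LUW = 37°  [same arc LW]
2. ∠ULW = 42°  [△ULW]
3. ∠GWL = 34°  [same arc GL]
4. ∠LYW = 104°  [△LYW]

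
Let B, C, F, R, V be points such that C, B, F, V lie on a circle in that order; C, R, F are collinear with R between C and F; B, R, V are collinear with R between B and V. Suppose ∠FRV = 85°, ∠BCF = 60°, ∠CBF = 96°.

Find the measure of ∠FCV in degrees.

∠FCV = 61°

1. ∠BVF = 60°  [same arc BF]
2. ∠CVF = 84°  [cyclic CBFV, opposite ∠B+∠V]
3. ∠CFV = 35°  [△FRV]
4. ∠FCV = 61°  [△CFV]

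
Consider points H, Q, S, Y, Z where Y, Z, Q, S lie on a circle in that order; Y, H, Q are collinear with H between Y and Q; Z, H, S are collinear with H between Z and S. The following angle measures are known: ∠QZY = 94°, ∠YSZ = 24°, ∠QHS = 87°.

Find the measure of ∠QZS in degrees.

1. ∠YQZ = 24°  [same arc YZ]
2. ∠YHZ = 87°  [vertical angles at H]
3. ∠QHZ = 93°  [linear pair at H on YQ]
4. ∠QZS = 63°  [△ZHQ]

∠QZS = 63°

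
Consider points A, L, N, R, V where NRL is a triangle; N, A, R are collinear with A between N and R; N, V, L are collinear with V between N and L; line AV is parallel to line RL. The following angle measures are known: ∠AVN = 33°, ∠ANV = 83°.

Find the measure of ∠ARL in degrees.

∠ARL = 64°

1. ∠NAV = 64°  [△NAV]
2. ∠RAV = 116°  [linear pair at A on NR]
3. ∠ARL = 64°  [AV∥RL, co-interior at R–A]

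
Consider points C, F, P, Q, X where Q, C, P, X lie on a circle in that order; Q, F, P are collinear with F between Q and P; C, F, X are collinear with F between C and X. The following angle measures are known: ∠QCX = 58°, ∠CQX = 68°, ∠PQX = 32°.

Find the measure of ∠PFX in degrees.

1. ∠CXQ = 54°  [△QCX]
2. ∠QFX = 94°  [△QFX]
3. ∠PFX = 86°  [linear pair at F on QP]

∠PFX = 86°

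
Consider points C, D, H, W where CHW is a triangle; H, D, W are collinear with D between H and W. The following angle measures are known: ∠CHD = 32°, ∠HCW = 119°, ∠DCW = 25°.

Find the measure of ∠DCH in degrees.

1. ∠CHW = 32°  [D on ray HW]
2. ∠CWH = 29°  [△CHW]
3. ∠CWD = 29°  [D on ray WH]
4. ∠CDW = 126°  [△CDW]
5. ∠CDH = 54°  [linear pair at D on HW]
6. ∠DCH = 94°  [△CHD]

∠DCH = 94°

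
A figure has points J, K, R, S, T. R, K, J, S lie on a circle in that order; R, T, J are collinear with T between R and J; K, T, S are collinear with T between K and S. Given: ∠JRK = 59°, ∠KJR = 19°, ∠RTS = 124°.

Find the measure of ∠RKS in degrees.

1. ∠JSK = 59°  [same arc KJ]
2. ∠JTS = 56°  [linear pair at T on RJ]
3. ∠RJS = 65°  [△JTS]
4. ∠RKS = 65°  [same arc RS]

∠RKS = 65°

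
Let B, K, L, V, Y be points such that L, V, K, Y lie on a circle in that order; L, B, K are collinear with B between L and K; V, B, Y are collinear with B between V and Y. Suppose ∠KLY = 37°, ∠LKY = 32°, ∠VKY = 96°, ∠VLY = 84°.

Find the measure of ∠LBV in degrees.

∠LBV = 101°

1. ∠KVY = 37°  [same arc KY]
2. ∠LVY = 32°  [same arc LY]
3. ∠KYV = 47°  [△VKY]
4. ∠KLV = 47°  [same arc VK]
5. ∠LBV = 101°  [△LBV]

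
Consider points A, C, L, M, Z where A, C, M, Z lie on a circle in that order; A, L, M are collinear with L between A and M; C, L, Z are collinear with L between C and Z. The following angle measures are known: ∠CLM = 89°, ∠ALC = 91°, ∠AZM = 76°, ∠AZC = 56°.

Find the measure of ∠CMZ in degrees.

∠CMZ = 125°

1. ∠ACM = 104°  [cyclic ACMZ, opposite ∠C+∠Z]
2. ∠AMC = 56°  [same arc AC]
3. ∠CAM = 20°  [△ACM]
4. ∠MCZ = 35°  [△CLM]
5. ∠CZM = 20°  [same arc CM]
6. ∠CMZ = 125°  [△CMZ]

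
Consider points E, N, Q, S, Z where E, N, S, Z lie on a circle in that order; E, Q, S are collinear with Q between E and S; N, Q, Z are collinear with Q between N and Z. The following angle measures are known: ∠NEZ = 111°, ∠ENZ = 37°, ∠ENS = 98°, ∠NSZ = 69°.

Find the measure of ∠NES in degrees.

∠NES = 50°

1. ∠EZN = 32°  [△ENZ]
2. ∠ESN = 32°  [same arc EN]
3. ∠NES = 50°  [△ENS]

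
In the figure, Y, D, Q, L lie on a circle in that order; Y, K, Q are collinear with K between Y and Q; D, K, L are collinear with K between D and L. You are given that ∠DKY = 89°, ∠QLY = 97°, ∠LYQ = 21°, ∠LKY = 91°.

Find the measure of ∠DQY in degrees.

1. ∠DKQ = 91°  [linear pair at K on YQ]
2. ∠LDQ = 21°  [same arc QL]
3. ∠DQY = 68°  [△DKQ]

∠DQY = 68°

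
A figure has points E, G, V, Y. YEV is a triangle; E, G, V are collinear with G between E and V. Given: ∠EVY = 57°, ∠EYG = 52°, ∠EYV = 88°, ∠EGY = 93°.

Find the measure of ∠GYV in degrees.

1. ∠GVY = 57°  [G on ray VE]
2. ∠VGY = 87°  [linear pair at G on EV]
3. ∠GYV = 36°  [△YGV]

∠GYV = 36°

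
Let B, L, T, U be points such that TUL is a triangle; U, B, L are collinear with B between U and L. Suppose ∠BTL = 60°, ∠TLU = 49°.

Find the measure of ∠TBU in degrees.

1. ∠BLT = 49°  [B on ray LU]
2. ∠LBT = 71°  [△TBL]
3. ∠TBU = 109°  [linear pair at B on UL]

∠TBU = 109°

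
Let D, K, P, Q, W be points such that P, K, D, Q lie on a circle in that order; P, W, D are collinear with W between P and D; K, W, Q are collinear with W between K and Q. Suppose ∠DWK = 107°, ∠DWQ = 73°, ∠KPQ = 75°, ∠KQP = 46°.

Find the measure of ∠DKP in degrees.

∠DKP = 86°

1. ∠KWP = 73°  [linear pair at W on PD]
2. ∠PKQ = 59°  [△PKQ]
3. ∠KDP = 46°  [same arc PK]
4. ∠DPK = 48°  [△PWK]
5. ∠DKP = 86°  [△PKD]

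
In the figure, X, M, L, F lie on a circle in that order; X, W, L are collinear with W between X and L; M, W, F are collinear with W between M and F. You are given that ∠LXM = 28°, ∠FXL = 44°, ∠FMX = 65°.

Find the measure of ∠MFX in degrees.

∠MFX = 43°

1. ∠MWX = 87°  [△XWM]
2. ∠FML = 44°  [same arc LF]
3. ∠LWM = 93°  [linear pair at W on XL]
4. ∠MLX = 43°  [△MWL]
5. ∠MFX = 43°  [same arc XM]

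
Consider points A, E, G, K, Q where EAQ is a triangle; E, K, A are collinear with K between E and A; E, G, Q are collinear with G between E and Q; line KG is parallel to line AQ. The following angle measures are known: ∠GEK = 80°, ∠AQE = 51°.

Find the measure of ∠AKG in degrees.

∠AKG = 131°

1. ∠AEQ = 80°  [K on EA, G on EQ]
2. ∠EAQ = 49°  [△EAQ]
3. ∠EKG = 49°  [KG∥AQ, corresponding at K]
4. ∠AKG = 131°  [linear pair at K on EA]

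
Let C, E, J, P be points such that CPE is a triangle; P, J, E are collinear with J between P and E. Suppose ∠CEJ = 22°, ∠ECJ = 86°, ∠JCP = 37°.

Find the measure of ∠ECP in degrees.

1. ∠CJE = 72°  [△CJE]
2. ∠CEP = 22°  [J on ray EP]
3. ∠CJP = 108°  [linear pair at J on PE]
4. ∠CPJ = 35°  [△CPJ]
5. ∠CPE = 35°  [J on ray PE]
6. ∠ECP = 123°  [△CPE]

∠ECP = 123°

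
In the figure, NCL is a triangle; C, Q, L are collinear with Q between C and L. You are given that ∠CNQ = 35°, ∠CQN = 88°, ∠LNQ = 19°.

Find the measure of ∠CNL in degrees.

∠CNL = 54°

1. ∠NCQ = 57°  [△NCQ]
2. ∠LQN = 92°  [linear pair at Q on CL]
3. ∠NLQ = 69°  [△NQL]
4. ∠LCN = 57°  [Q on ray CL]
5. ∠CLN = 69°  [Q on ray LC]
6. ∠CNL = 54°  [△NCL]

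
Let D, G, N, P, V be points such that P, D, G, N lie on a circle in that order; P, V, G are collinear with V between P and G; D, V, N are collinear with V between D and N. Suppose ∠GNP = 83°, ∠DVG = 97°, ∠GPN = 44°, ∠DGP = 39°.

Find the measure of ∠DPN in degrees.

1. ∠NGP = 53°  [△PGN]
2. ∠NVP = 97°  [vertical angles at V]
3. ∠DNP = 39°  [△PVN]
4. ∠NDP = 53°  [same arc PN]
5. ∠DPN = 88°  [△PDN]

∠DPN = 88°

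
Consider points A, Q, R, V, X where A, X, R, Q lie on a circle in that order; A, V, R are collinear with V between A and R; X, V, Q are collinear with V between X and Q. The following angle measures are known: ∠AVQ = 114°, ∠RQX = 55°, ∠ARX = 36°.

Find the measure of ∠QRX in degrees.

1. ∠RVX = 114°  [vertical angles at V]
2. ∠QXR = 30°  [△XVR]
3. ∠QRX = 95°  [△XRQ]

∠QRX = 95°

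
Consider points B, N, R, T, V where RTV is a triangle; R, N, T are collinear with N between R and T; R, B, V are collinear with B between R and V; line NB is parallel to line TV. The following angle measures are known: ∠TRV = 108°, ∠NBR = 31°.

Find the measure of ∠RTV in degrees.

∠RTV = 41°

1. ∠BRN = 108°  [N on RT, B on RV]
2. ∠BNR = 41°  [△RNB]
3. ∠RTV = 41°  [NB∥TV, corresponding at N]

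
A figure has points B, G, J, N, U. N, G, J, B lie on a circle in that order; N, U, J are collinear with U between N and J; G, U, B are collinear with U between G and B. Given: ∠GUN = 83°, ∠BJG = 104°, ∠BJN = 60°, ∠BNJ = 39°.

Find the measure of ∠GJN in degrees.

∠GJN = 44°

1. ∠GUJ = 97°  [linear pair at U on NJ]
2. ∠BGJ = 39°  [same arc JB]
3. ∠GJN = 44°  [△GUJ]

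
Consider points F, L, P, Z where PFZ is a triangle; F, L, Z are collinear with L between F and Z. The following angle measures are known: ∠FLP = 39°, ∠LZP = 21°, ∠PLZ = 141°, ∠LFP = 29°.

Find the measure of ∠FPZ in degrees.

∠FPZ = 130°

1. ∠FZP = 21°  [L on ray ZF]
2. ∠PFZ = 29°  [L on ray FZ]
3. ∠FPZ = 130°  [△PFZ]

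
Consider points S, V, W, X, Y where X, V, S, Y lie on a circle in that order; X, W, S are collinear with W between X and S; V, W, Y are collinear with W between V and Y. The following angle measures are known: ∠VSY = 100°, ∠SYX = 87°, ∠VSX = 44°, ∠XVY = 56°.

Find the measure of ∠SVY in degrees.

∠SVY = 37°

1. ∠SVX = 93°  [cyclic XVSY, opposite ∠V+∠Y]
2. ∠SXV = 43°  [△XVS]
3. ∠SYV = 43°  [same arc VS]
4. ∠SVY = 37°  [△VSY]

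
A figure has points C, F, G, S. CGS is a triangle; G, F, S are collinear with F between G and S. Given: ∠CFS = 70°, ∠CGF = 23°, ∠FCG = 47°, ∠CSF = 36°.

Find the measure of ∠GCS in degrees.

1. ∠CGS = 23°  [F on ray GS]
2. ∠CSG = 36°  [F on ray SG]
3. ∠GCS = 121°  [△CGS]

∠GCS = 121°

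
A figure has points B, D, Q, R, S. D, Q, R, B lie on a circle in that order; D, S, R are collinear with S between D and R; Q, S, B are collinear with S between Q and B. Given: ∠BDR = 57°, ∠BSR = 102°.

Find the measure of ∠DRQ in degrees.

∠DRQ = 45°

1. ∠BQR = 57°  [same arc RB]
2. ∠DSQ = 102°  [vertical angles at S]
3. ∠QSR = 78°  [linear pair at S on DR]
4. ∠DRQ = 45°  [△QSR]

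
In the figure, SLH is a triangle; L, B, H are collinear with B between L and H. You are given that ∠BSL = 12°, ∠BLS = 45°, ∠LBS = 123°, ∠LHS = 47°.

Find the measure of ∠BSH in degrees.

1. ∠HBS = 57°  [linear pair at B on LH]
2. ∠BHS = 47°  [B on ray HL]
3. ∠BSH = 76°  [△SBH]

∠BSH = 76°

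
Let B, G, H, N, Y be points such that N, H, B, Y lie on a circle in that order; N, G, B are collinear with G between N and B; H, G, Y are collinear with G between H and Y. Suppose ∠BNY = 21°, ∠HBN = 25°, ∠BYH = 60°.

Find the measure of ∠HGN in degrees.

∠HGN = 46°

1. ∠BHY = 21°  [same arc BY]
2. ∠BGH = 134°  [△HGB]
3. ∠HGN = 46°  [linear pair at G on NB]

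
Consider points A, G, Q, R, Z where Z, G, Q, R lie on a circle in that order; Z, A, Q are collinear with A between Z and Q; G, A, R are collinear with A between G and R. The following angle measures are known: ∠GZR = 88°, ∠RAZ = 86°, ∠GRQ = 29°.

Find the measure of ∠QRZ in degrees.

1. ∠GQR = 92°  [cyclic ZGQR, opposite ∠Z+∠Q]
2. ∠QAR = 94°  [linear pair at A on ZQ]
3. ∠QGR = 59°  [△GQR]
4. ∠RQZ = 57°  [△QAR]
5. ∠QZR = 59°  [same arc QR]
6. ∠QRZ = 64°  [△ZQR]

∠QRZ = 64°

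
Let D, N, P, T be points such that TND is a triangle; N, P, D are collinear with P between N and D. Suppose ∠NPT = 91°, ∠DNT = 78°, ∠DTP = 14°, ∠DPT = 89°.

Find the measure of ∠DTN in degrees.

1. ∠PDT = 77°  [△TPD]
2. ∠NDT = 77°  [P on ray DN]
3. ∠DTN = 25°  [△TND]

∠DTN = 25°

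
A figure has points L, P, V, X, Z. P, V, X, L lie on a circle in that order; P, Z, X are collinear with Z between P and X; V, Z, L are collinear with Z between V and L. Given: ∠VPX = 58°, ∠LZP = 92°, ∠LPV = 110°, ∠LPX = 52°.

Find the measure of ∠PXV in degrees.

∠PXV = 36°

1. ∠VZX = 92°  [vertical angles at Z]
2. ∠LVX = 52°  [same arc XL]
3. ∠PXV = 36°  [△VZX]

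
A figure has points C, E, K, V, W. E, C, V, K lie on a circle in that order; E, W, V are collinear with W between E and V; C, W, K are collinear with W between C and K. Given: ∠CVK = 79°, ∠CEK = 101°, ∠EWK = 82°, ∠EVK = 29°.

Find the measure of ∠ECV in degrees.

1. ∠CWV = 82°  [vertical angles at W]
2. ∠ECK = 29°  [same arc EK]
3. ∠CWE = 98°  [linear pair at W on EV]
4. ∠CKE = 50°  [△ECK]
5. ∠CEV = 53°  [△EWC]
6. ∠CVE = 50°  [same arc EC]
7. ∠ECV = 77°  [△ECV]

∠ECV = 77°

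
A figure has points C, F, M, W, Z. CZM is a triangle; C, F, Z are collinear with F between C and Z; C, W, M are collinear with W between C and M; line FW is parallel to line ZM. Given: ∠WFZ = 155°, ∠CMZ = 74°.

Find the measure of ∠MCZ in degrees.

∠MCZ = 81°

1. ∠CFW = 25°  [linear pair at F on CZ]
2. ∠CWF = 74°  [FW∥ZM, corresponding at W]
3. ∠FCW = 81°  [△CFW]
4. ∠MCZ = 81°  [F on CZ, W on CM]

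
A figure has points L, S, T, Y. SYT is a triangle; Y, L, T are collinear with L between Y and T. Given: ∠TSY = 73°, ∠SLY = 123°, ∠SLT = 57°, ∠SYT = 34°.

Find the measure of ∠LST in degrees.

1. ∠STY = 73°  [△SYT]
2. ∠LTS = 73°  [L on ray TY]
3. ∠LST = 50°  [△SLT]

∠LST = 50°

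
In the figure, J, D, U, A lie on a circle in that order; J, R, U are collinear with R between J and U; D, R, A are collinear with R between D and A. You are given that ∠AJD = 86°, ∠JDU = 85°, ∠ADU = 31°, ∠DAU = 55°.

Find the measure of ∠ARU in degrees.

1. ∠JAU = 95°  [cyclic JDUA, opposite ∠D+∠A]
2. ∠AJU = 31°  [same arc UA]
3. ∠AUJ = 54°  [△JUA]
4. ∠ARU = 71°  [△URA]

∠ARU = 71°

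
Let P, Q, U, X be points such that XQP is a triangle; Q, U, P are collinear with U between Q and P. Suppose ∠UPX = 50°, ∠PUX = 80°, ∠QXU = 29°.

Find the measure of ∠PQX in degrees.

1. ∠QUX = 100°  [linear pair at U on QP]
2. ∠UQX = 51°  [△XQU]
3. ∠PQX = 51°  [U on ray QP]

∠PQX = 51°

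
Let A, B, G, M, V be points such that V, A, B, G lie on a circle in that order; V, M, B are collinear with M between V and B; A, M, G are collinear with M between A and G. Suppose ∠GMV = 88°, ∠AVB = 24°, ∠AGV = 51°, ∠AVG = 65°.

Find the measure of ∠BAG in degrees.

1. ∠AMB = 88°  [vertical angles at M]
2. ∠ABV = 51°  [same arc VA]
3. ∠BAG = 41°  [△AMB]

∠BAG = 41°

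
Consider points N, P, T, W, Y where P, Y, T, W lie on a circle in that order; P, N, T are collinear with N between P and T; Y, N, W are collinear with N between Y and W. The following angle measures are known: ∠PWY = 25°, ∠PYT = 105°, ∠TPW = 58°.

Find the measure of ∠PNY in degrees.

∠PNY = 83°

1. ∠PTY = 25°  [same arc PY]
2. ∠TYW = 58°  [same arc TW]
3. ∠TNY = 97°  [△YNT]
4. ∠PNY = 83°  [linear pair at N on PT]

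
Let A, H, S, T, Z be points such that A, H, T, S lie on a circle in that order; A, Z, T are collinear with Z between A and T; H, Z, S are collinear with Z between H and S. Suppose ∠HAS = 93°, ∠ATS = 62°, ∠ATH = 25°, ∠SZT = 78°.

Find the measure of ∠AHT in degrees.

∠AHT = 115°

1. ∠AHS = 62°  [same arc AS]
2. ∠AZH = 78°  [vertical angles at Z]
3. ∠HAT = 40°  [△AZH]
4. ∠AHT = 115°  [△AHT]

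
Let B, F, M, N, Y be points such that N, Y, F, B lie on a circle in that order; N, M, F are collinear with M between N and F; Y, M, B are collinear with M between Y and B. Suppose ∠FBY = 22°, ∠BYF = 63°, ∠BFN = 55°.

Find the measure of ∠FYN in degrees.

1. ∠BNF = 63°  [same arc FB]
2. ∠FBN = 62°  [△NFB]
3. ∠FYN = 118°  [cyclic NYFB, opposite ∠Y+∠B]

∠FYN = 118°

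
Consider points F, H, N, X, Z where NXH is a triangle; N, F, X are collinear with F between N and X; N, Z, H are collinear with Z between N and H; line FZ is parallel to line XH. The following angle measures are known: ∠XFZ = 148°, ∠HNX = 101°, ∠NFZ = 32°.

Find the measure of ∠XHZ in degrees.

∠XHZ = 47°

1. ∠FNZ = 101°  [F on NX, Z on NH]
2. ∠FZN = 47°  [△NFZ]
3. ∠FZH = 133°  [linear pair at Z on NH]
4. ∠XHZ = 47°  [FZ∥XH, co-interior at H–Z]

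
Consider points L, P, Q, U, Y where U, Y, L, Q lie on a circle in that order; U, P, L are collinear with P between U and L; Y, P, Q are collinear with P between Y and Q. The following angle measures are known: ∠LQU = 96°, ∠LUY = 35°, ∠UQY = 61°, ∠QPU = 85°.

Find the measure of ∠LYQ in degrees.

1. ∠LYU = 84°  [cyclic UYLQ, opposite ∠Y+∠Q]
2. ∠ULY = 61°  [△UYL]
3. ∠LPY = 85°  [vertical angles at P]
4. ∠LYQ = 34°  [△YPL]

∠LYQ = 34°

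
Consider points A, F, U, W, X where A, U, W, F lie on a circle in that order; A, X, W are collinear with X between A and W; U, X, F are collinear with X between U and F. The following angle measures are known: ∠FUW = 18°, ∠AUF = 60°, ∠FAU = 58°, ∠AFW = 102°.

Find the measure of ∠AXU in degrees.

1. ∠AFU = 62°  [△AUF]
2. ∠AUW = 78°  [cyclic AUWF, opposite ∠U+∠F]
3. ∠AWU = 62°  [same arc AU]
4. ∠UAW = 40°  [△AUW]
5. ∠AXU = 80°  [△AXU]

∠AXU = 80°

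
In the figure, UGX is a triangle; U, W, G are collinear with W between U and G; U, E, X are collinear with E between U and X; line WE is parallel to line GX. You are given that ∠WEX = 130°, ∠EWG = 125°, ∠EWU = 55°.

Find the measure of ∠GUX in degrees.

∠GUX = 75°

1. ∠UEW = 50°  [linear pair at E on UX]
2. ∠EUW = 75°  [△UWE]
3. ∠GUX = 75°  [W on UG, E on UX]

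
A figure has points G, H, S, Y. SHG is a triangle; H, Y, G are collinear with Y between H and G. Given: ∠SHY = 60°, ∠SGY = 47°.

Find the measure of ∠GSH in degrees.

∠GSH = 73°

1. ∠GHS = 60°  [Y on ray HG]
2. ∠HGS = 47°  [Y on ray GH]
3. ∠GSH = 73°  [△SHG]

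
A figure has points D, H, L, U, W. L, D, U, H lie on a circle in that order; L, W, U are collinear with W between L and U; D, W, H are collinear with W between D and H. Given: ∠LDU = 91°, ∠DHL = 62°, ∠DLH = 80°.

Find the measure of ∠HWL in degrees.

∠HWL = 65°

1. ∠LHU = 89°  [cyclic LDUH, opposite ∠D+∠H]
2. ∠HDL = 38°  [△LDH]
3. ∠HUL = 38°  [same arc LH]
4. ∠HLU = 53°  [△LUH]
5. ∠HWL = 65°  [△LWH]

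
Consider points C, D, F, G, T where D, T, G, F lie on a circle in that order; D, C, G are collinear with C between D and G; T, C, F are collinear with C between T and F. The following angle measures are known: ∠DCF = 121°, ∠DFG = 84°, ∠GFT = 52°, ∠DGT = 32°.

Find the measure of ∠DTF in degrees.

1. ∠GCT = 121°  [vertical angles at C]
2. ∠GDT = 52°  [same arc TG]
3. ∠DCT = 59°  [linear pair at C on DG]
4. ∠DTF = 69°  [△DCT]

∠DTF = 69°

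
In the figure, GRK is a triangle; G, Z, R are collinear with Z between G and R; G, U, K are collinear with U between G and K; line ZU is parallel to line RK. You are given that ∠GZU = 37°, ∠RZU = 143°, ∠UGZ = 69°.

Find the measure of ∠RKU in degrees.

1. ∠GUZ = 74°  [△GZU]
2. ∠KUZ = 106°  [linear pair at U on GK]
3. ∠RKU = 74°  [ZU∥RK, co-interior at K–U]

∠RKU = 74°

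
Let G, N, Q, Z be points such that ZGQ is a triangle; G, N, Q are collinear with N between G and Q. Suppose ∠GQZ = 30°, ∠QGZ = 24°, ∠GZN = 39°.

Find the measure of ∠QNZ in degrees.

∠QNZ = 63°

1. ∠NGZ = 24°  [N on ray GQ]
2. ∠GNZ = 117°  [△ZGN]
3. ∠QNZ = 63°  [linear pair at N on GQ]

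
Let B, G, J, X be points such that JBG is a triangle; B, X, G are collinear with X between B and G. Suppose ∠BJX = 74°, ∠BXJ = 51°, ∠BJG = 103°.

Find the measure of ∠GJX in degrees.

1. ∠JBX = 55°  [△JBX]
2. ∠GXJ = 129°  [linear pair at X on BG]
3. ∠GBJ = 55°  [X on ray BG]
4. ∠BGJ = 22°  [△JBG]
5. ∠JGX = 22°  [X on ray GB]
6. ∠GJX = 29°  [△JXG]

∠GJX = 29°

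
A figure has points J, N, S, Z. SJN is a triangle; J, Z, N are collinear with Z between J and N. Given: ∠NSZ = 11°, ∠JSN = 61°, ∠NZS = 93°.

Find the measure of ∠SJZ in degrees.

∠SJZ = 43°

1. ∠SNZ = 76°  [△SZN]
2. ∠JNS = 76°  [Z on ray NJ]
3. ∠NJS = 43°  [△SJN]
4. ∠SJZ = 43°  [Z on ray JN]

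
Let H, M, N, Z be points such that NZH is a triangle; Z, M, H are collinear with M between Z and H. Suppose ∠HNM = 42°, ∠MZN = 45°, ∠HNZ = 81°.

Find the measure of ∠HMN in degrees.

∠HMN = 84°

1. ∠HZN = 45°  [M on ray ZH]
2. ∠NHZ = 54°  [△NZH]
3. ∠MHN = 54°  [M on ray HZ]
4. ∠HMN = 84°  [△NMH]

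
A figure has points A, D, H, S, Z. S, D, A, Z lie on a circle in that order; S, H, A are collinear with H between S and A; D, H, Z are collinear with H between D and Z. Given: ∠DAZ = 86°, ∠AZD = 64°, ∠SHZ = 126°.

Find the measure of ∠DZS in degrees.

1. ∠ADZ = 30°  [△DAZ]
2. ∠ASZ = 30°  [same arc AZ]
3. ∠DZS = 24°  [△SHZ]

∠DZS = 24°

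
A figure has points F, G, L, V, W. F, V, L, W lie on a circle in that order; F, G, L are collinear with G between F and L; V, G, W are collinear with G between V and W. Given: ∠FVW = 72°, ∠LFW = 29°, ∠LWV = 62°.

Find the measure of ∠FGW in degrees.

1. ∠FLW = 72°  [same arc FW]
2. ∠LGW = 46°  [△LGW]
3. ∠FGW = 134°  [linear pair at G on FL]

∠FGW = 134°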